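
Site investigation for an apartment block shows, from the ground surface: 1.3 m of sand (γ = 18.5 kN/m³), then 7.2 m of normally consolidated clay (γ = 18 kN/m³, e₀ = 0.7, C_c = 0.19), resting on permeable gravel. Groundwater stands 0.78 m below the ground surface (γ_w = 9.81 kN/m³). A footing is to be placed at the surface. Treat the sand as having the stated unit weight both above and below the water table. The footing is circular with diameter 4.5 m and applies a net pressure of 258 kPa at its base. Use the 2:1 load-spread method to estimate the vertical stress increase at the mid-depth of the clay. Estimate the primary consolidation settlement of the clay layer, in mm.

Mid-depth of clay below the ground surface: z = 1.3 + 7.2/2 = 4.9 m.
Total vertical stress at mid-clay: σ_v = 18.5×1.3 + 18×3.6 = 88.85 kPa.
Pore pressure: u = 9.81×(4.9 − 0.78) = 40.417 kPa.
Initial effective stress: σ'_0 = σ_v − u = 88.85 − 40.417 = 48.433 kPa.
Stress increase at mid-clay by the 2:1 spreading method:
Δσ ≈ qD²/(D+z)² = 258×4.5²/(4.5+4.9)² = 59.127 kPa
Final effective stress: σ'_f = σ'_0 + Δσ = 48.433 + 59.127 = 107.56 kPa.
Normally consolidated clay, so the full stress increment lies on the virgin compression line:
S_c = C_c·H/(1+e₀)·log₁₀(σ'_f/σ'_0) = 0.19×7.2/(1+0.7)×log₁₀(107.56/48.433)
    = 0.80471 × 0.34651 = 0.2788 m

S_c ≈ 279 mm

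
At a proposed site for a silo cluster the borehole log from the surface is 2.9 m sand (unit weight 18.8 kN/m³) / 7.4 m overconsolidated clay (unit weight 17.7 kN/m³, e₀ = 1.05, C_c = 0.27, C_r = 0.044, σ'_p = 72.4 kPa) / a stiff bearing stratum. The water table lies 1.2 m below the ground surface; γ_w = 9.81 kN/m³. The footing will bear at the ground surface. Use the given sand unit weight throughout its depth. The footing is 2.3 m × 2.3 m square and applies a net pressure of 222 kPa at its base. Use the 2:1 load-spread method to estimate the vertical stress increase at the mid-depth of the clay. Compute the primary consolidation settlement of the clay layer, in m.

S_c ≈ 0.0573 m

Mid-depth of clay below the ground surface: z = 2.9 + 7.4/2 = 6.6 m.
Total vertical stress at mid-clay: σ_v = 18.8×2.9 + 17.7×3.7 = 120.01 kPa.
Pore pressure: u = 9.81×(6.6 − 1.2) = 52.974 kPa.
Initial effective stress: σ'_0 = σ_v − u = 120.01 − 52.974 = 67.036 kPa.
Stress increase at mid-clay by the 2:1 spreading method:
Δσ = qBL/((B+z)(L+z)) = 222×2.3×2.3/((2.3+6.6)(2.3+6.6)) = 14.826 kPa
Final effective stress: σ'_f = 67.036 + 14.826 = 81.862 kPa.
σ'_f = 81.862 > σ'_p = 72.4 kPa, so the stress path crosses the preconsolidation pressure — recompression up to σ'_p, then virgin compression beyond:
S_c = H/(1+e₀)·[C_r·log₁₀(σ'_p/σ'_0) + C_c·log₁₀(σ'_f/σ'_p)]
    = 7.4/2.05 × [0.044×log₁₀(72.4/67.036) + 0.27×log₁₀(81.862/72.4)]
    = 3.6098 × [0.0014709 + 0.014403] = 0.0573 m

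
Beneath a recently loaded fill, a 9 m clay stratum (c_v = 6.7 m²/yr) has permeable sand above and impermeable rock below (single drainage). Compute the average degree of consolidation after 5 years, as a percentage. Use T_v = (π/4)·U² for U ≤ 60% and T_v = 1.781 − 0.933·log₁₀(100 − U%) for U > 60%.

U ≈ 70.8 %

Drainage path length: H_d = H = 9 m (single drainage).
T_v = c_v·t/H_d² = 6.7×5/9² = 0.41358.
T_v = 0.41358 corresponds to the U > 60% branch:
U = 1 − 10^((1.781 − T_v)/0.933)/100 = 0.7078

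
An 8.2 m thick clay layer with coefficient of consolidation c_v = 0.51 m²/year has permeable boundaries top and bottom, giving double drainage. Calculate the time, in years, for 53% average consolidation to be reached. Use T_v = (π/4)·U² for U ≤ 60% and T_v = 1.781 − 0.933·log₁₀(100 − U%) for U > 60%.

t ≈ 7.27 years

Drainage path length: H_d = H/2 = 4.1 m (double drainage).
U ≤ 60%: T_v = (π/4)·U² = (π/4)×0.53² = 0.22062.
t = T_v·H_d²/c_v = 0.22062×4.1²/0.51 = 7.272 years.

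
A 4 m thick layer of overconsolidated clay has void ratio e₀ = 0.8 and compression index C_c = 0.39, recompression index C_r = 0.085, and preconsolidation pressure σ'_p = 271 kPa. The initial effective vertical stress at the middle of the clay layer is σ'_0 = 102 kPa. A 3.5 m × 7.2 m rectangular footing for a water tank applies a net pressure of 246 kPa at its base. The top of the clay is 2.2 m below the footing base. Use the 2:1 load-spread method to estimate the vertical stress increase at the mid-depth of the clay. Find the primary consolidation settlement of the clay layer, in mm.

Mid-depth of clay below the footing base: z = 2.2 + 4/2 = 4.2 m.
Stress increase at mid-clay by the 2:1 spreading method:
Δσ = qBL/((B+z)(L+z)) = 246×3.5×7.2/((3.5+4.2)(7.2+4.2)) = 70.622 kPa
Final effective stress: σ'_f = 102 + 70.622 = 172.62 kPa.
σ'_f = 172.62 ≤ σ'_p = 271 kPa, so the clay remains overconsolidated and only the recompression index applies:
S_c = C_r·H/(1+e₀)·log₁₀(σ'_f/σ'_0) = 0.085×4/1.8×log₁₀(172.62/102)
    = 0.18889 × 0.22849 = 0.04316 m

S_c ≈ 43.2 mm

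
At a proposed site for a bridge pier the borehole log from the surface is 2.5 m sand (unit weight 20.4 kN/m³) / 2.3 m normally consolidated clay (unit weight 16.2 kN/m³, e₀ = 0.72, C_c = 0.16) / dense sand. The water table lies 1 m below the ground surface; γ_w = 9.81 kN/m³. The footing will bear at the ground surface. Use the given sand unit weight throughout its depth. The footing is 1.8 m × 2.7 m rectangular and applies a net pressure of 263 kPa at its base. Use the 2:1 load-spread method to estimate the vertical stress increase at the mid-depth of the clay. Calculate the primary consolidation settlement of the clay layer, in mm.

S_c ≈ 57 mm

Mid-depth of clay below the ground surface: z = 2.5 + 2.3/2 = 3.65 m.
Total vertical stress at mid-clay: σ_v = 20.4×2.5 + 16.2×1.15 = 69.63 kPa.
Pore pressure: u = 9.81×(3.65 − 1) = 25.997 kPa.
Initial effective stress: σ'_0 = σ_v − u = 69.63 − 25.997 = 43.633 kPa.
Stress increase at mid-clay by the 2:1 spreading method:
Δσ = qBL/((B+z)(L+z)) = 263×1.8×2.7/((1.8+3.65)(2.7+3.65)) = 36.934 kPa
Final effective stress: σ'_f = σ'_0 + Δσ = 43.633 + 36.934 = 80.567 kPa.
Normally consolidated clay, so the full stress increment lies on the virgin compression line:
S_c = C_c·H/(1+e₀)·log₁₀(σ'_f/σ'_0) = 0.16×2.3/(1+0.72)×log₁₀(80.567/43.633)
    = 0.21395 × 0.26634 = 0.05698 m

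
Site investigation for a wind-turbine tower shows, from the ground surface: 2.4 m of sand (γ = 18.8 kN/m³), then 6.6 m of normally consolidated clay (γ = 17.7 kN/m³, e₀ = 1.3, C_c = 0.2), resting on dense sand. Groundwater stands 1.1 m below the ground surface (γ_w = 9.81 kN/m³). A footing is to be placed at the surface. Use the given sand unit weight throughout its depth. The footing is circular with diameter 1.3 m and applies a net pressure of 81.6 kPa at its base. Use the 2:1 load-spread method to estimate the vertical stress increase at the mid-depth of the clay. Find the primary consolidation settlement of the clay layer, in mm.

S_c ≈ 11.7 mm

Mid-depth of clay below the ground surface: z = 2.4 + 6.6/2 = 5.7 m.
Total vertical stress at mid-clay: σ_v = 18.8×2.4 + 17.7×3.3 = 103.53 kPa.
Pore pressure: u = 9.81×(5.7 − 1.1) = 45.126 kPa.
Initial effective stress: σ'_0 = σ_v − u = 103.53 − 45.126 = 58.404 kPa.
Stress increase at mid-clay by the 2:1 spreading method:
Δσ ≈ qD²/(D+z)² = 81.6×1.3²/(1.3+5.7)² = 2.8144 kPa
Final effective stress: σ'_f = σ'_0 + Δσ = 58.404 + 2.8144 = 61.218 kPa.
Normally consolidated clay, so the full stress increment lies on the virgin compression line:
S_c = C_c·H/(1+e₀)·log₁₀(σ'_f/σ'_0) = 0.2×6.6/(1+1.3)×log₁₀(61.218/58.404)
    = 0.57391 × 0.020437 = 0.01173 m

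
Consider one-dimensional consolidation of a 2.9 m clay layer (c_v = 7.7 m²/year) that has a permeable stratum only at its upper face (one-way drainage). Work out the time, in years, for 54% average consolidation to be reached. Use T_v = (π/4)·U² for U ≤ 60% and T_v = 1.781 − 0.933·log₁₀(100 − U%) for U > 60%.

Drainage path length: H_d = H = 2.9 m (single drainage).
U ≤ 60%: T_v = (π/4)·U² = (π/4)×0.54² = 0.22902.
t = T_v·H_d²/c_v = 0.22902×2.9²/7.7 = 0.2501 years.

t ≈ 0.25 years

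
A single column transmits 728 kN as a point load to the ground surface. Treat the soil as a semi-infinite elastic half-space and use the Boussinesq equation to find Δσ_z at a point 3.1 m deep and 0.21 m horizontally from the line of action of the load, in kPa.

Δσ_z ≈ 35.8 kPa

Boussinesq vertical stress below a point load on an elastic half-space:
Δσ_z = 3P/(2πz²) · [1 + (r/z)²]^(−5/2)
r/z = 0.21/3.1 = 0.067742; [1+(r/z)²]^(−5/2) = 0.98862.
Δσ_z = 3×728/(2π×3.1²) × 0.98862 = 36.17 × 0.98862 = 35.76 kPa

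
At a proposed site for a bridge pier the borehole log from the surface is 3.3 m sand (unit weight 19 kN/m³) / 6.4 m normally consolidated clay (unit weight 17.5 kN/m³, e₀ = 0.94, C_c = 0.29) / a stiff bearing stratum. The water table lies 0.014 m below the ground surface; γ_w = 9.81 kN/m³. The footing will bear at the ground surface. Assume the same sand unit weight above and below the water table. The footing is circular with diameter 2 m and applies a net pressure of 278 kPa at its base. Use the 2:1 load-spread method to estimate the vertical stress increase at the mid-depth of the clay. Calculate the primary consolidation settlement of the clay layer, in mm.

Mid-depth of clay below the ground surface: z = 3.3 + 6.4/2 = 6.5 m.
Total vertical stress at mid-clay: σ_v = 19×3.3 + 17.5×3.2 = 118.7 kPa.
Pore pressure: u = 9.81×(6.5 − 0.014) = 63.628 kPa.
Initial effective stress: σ'_0 = σ_v − u = 118.7 − 63.628 = 55.072 kPa.
Stress increase at mid-clay by the 2:1 spreading method:
Δσ ≈ qD²/(D+z)² = 278×2²/(2+6.5)² = 15.391 kPa
Final effective stress: σ'_f = σ'_0 + Δσ = 55.072 + 15.391 = 70.463 kPa.
Normally consolidated clay, so the full stress increment lies on the virgin compression line:
S_c = C_c·H/(1+e₀)·log₁₀(σ'_f/σ'_0) = 0.29×6.4/(1+0.94)×log₁₀(70.463/55.072)
    = 0.9567 × 0.10703 = 0.1024 m

S_c ≈ 102 mm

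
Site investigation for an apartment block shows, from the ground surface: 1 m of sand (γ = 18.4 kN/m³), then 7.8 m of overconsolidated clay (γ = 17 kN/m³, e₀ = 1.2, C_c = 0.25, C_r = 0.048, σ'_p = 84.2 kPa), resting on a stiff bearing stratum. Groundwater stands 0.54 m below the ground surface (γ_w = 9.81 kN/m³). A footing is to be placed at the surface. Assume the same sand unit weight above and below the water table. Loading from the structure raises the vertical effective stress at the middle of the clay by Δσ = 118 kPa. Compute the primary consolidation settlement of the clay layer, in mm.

S_c ≈ 298 mm

Mid-depth of clay below the ground surface: z = 1 + 7.8/2 = 4.9 m.
Total vertical stress at mid-clay: σ_v = 18.4×1 + 17×3.9 = 84.7 kPa.
Pore pressure: u = 9.81×(4.9 − 0.54) = 42.772 kPa.
Initial effective stress: σ'_0 = σ_v − u = 84.7 − 42.772 = 41.928 kPa.
Final effective stress: σ'_f = 41.928 + 118 = 159.93 kPa.
σ'_f = 159.93 > σ'_p = 84.2 kPa, so the stress path crosses the preconsolidation pressure — recompression up to σ'_p, then virgin compression beyond:
S_c = H/(1+e₀)·[C_r·log₁₀(σ'_p/σ'_0) + C_c·log₁₀(σ'_f/σ'_p)]
    = 7.8/2.2 × [0.048×log₁₀(84.2/41.928) + 0.25×log₁₀(159.93/84.2)]
    = 3.5455 × [0.014535 + 0.069654] = 0.2985 m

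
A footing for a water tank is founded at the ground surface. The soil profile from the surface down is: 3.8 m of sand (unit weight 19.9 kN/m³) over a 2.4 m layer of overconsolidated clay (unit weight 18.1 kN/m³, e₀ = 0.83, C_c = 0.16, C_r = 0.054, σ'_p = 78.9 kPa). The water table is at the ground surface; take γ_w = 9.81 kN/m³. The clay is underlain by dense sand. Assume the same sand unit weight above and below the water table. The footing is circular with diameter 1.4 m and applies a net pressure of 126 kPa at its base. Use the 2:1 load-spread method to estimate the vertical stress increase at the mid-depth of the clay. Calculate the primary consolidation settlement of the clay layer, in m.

Mid-depth of clay below the ground surface: z = 3.8 + 2.4/2 = 5 m.
Total vertical stress at mid-clay: σ_v = 19.9×3.8 + 18.1×1.2 = 97.34 kPa.
Pore pressure: u = 9.81×(5 − 0) = 49.05 kPa.
Initial effective stress: σ'_0 = σ_v − u = 97.34 − 49.05 = 48.29 kPa.
Stress increase at mid-clay by the 2:1 spreading method:
Δσ ≈ qD²/(D+z)² = 126×1.4²/(1.4+5)² = 6.0293 kPa
Final effective stress: σ'_f = 48.29 + 6.0293 = 54.319 kPa.
σ'_f = 54.319 ≤ σ'_p = 78.9 kPa, so the clay remains overconsolidated and only the recompression index applies:
S_c = C_r·H/(1+e₀)·log₁₀(σ'_f/σ'_0) = 0.054×2.4/1.83×log₁₀(54.319/48.29)
    = 0.070821 × 0.051095 = 0.003619 m

S_c ≈ 0.00362 m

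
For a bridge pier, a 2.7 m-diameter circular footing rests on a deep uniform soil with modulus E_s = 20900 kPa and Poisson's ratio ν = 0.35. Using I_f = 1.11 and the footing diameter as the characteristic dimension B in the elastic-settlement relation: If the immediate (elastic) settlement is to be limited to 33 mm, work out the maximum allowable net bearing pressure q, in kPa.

q ≈ 262 kPa

S_e = q·B·(1−ν²)/E_s · I_f  ⇒  q = S_e·E_s / (B·(1−ν²)·I_f).
q = 0.033 × 20900 / (2.7 × 0.8775 × 1.11) = 262.3 kPa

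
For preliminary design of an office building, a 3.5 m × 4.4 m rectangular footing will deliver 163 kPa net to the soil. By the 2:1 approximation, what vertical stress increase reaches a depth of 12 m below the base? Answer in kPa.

Δσ_z ≈ 9.87 kPa

By the 2:1 method the load spreads at 1 horizontal : 2 vertical, so at depth z the loaded area has grown by z in each plan dimension:
Δσ = qBL/((B+z)(L+z)) = 163×3.5×4.4/((3.5+12)(4.4+12)) = 9.8749 kPa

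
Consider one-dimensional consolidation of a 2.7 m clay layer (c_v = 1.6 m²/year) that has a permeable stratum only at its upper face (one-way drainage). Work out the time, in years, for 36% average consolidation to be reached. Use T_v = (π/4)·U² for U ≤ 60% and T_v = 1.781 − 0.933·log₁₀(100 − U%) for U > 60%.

Drainage path length: H_d = H = 2.7 m (single drainage).
U ≤ 60%: T_v = (π/4)·U² = (π/4)×0.36² = 0.10179.
t = T_v·H_d²/c_v = 0.10179×2.7²/1.6 = 0.4638 years.

t ≈ 0.464 years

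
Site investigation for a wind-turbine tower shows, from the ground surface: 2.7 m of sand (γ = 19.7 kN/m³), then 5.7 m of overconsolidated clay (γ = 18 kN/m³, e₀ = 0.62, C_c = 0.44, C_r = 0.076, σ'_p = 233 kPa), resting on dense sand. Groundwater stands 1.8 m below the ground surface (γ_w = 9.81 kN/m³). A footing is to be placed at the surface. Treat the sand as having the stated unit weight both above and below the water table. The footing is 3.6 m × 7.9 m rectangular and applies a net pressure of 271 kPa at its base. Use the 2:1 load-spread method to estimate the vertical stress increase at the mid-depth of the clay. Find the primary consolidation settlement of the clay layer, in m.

S_c ≈ 0.0761 m

Mid-depth of clay below the ground surface: z = 2.7 + 5.7/2 = 5.55 m.
Total vertical stress at mid-clay: σ_v = 19.7×2.7 + 18×2.85 = 104.49 kPa.
Pore pressure: u = 9.81×(5.55 − 1.8) = 36.788 kPa.
Initial effective stress: σ'_0 = σ_v − u = 104.49 − 36.788 = 67.702 kPa.
Stress increase at mid-clay by the 2:1 spreading method:
Δσ = qBL/((B+z)(L+z)) = 271×3.6×7.9/((3.6+5.55)(7.9+5.55)) = 62.626 kPa
Final effective stress: σ'_f = 67.702 + 62.626 = 130.33 kPa.
σ'_f = 130.33 ≤ σ'_p = 233 kPa, so the clay remains overconsolidated and only the recompression index applies:
S_c = C_r·H/(1+e₀)·log₁₀(σ'_f/σ'_0) = 0.076×5.7/1.62×log₁₀(130.33/67.702)
    = 0.26741 × 0.28444 = 0.07606 m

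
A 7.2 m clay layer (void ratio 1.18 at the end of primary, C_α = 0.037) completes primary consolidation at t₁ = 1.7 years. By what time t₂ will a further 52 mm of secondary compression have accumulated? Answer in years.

t₂ ≈ 4.53 years

S_s = C_α·H/(1+e_p)·log₁₀(t₂/t₁) ⇒ log₁₀(t₂/t₁) = S_s·(1+e_p)/(C_α·H).
log₁₀(t₂/t₁) = 0.052 × (1+1.18) / (0.037×7.2) = 0.4255
t₂ = t₁ × 10^0.4255 = 1.7 × 2.664 = 4.529 years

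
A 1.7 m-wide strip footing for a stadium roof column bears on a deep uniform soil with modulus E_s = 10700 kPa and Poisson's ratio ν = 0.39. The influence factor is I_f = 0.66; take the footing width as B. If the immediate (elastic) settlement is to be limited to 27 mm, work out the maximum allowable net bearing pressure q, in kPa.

q ≈ 304 kPa

S_e = q·B·(1−ν²)/E_s · I_f  ⇒  q = S_e·E_s / (B·(1−ν²)·I_f).
q = 0.027 × 10700 / (1.7 × 0.8479 × 0.66) = 303.7 kPa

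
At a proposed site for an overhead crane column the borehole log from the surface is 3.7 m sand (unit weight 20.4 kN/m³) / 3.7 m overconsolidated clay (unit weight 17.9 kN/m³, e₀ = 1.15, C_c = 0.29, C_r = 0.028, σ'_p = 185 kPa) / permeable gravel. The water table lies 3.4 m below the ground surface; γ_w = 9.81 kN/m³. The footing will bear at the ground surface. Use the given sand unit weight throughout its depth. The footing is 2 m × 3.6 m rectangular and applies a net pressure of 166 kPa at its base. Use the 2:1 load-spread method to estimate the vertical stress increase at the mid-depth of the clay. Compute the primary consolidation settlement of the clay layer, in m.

Mid-depth of clay below the ground surface: z = 3.7 + 3.7/2 = 5.55 m.
Total vertical stress at mid-clay: σ_v = 20.4×3.7 + 17.9×1.85 = 108.59 kPa.
Pore pressure: u = 9.81×(5.55 − 3.4) = 21.091 kPa.
Initial effective stress: σ'_0 = σ_v − u = 108.59 − 21.091 = 87.499 kPa.
Stress increase at mid-clay by the 2:1 spreading method:
Δσ = qBL/((B+z)(L+z)) = 166×2×3.6/((2+5.55)(3.6+5.55)) = 17.301 kPa
Final effective stress: σ'_f = 87.499 + 17.301 = 104.8 kPa.
σ'_f = 104.8 ≤ σ'_p = 185 kPa, so the clay remains overconsolidated and only the recompression index applies:
S_c = C_r·H/(1+e₀)·log₁₀(σ'_f/σ'_0) = 0.028×3.7/2.15×log₁₀(104.8/87.499)
    = 0.048185 × 0.078358 = 0.003776 m

S_c ≈ 0.00378 m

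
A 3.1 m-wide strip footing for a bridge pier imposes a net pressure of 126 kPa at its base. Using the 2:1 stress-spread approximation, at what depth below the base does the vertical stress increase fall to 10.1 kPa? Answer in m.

z ≈ 35.6 m

2:1 spreading — at depth z the loaded area has grown by z in each plan dimension:
qB/(B+z) = Δσ_z ⇒ z = qB/Δσ_z − B = 126×3.1/10.1 − 3.1 = 35.57 m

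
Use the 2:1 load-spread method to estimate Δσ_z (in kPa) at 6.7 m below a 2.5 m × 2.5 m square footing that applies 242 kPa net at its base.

By the 2:1 method the load spreads at 1 horizontal : 2 vertical, so at depth z the loaded area has grown by z in each plan dimension:
Δσ = qBL/((B+z)(L+z)) = 242×2.5×2.5/((2.5+6.7)(2.5+6.7)) = 17.87 kPa

Δσ_z ≈ 17.9 kPa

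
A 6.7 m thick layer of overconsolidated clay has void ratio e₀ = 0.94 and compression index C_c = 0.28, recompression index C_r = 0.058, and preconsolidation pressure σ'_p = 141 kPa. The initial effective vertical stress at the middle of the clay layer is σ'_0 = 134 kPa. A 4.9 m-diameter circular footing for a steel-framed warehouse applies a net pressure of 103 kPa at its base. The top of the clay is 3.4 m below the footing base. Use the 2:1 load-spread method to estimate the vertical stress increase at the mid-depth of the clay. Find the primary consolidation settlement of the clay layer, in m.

S_c ≈ 0.0366 m

Mid-depth of clay below the footing base: z = 3.4 + 6.7/2 = 6.75 m.
Stress increase at mid-clay by the 2:1 spreading method:
Δσ ≈ qD²/(D+z)² = 103×4.9²/(4.9+6.75)² = 18.221 kPa
Final effective stress: σ'_f = 134 + 18.221 = 152.22 kPa.
σ'_f = 152.22 > σ'_p = 141 kPa, so the stress path crosses the preconsolidation pressure — recompression up to σ'_p, then virgin compression beyond:
S_c = H/(1+e₀)·[C_r·log₁₀(σ'_p/σ'_0) + C_c·log₁₀(σ'_f/σ'_p)]
    = 6.7/1.94 × [0.058×log₁₀(141/134) + 0.28×log₁₀(152.22/141)]
    = 3.4536 × [0.0012826 + 0.0093107] = 0.03659 m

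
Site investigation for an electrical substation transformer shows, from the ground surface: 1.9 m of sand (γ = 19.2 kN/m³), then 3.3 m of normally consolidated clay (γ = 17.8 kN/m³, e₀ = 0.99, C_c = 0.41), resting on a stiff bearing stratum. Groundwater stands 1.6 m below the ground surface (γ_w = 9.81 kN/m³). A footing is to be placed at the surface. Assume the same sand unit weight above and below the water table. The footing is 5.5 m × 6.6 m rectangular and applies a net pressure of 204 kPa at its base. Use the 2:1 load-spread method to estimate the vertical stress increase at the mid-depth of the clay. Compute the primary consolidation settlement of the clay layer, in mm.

S_c ≈ 296 mm

Mid-depth of clay below the ground surface: z = 1.9 + 3.3/2 = 3.55 m.
Total vertical stress at mid-clay: σ_v = 19.2×1.9 + 17.8×1.65 = 65.85 kPa.
Pore pressure: u = 9.81×(3.55 − 1.6) = 19.13 kPa.
Initial effective stress: σ'_0 = σ_v − u = 65.85 − 19.13 = 46.72 kPa.
Stress increase at mid-clay by the 2:1 spreading method:
Δσ = qBL/((B+z)(L+z)) = 204×5.5×6.6/((5.5+3.55)(6.6+3.55)) = 80.616 kPa
Final effective stress: σ'_f = σ'_0 + Δσ = 46.72 + 80.616 = 127.34 kPa.
Normally consolidated clay, so the full stress increment lies on the virgin compression line:
S_c = C_c·H/(1+e₀)·log₁₀(σ'_f/σ'_0) = 0.41×3.3/(1+0.99)×log₁₀(127.34/46.72)
    = 0.6799 × 0.43546 = 0.2961 m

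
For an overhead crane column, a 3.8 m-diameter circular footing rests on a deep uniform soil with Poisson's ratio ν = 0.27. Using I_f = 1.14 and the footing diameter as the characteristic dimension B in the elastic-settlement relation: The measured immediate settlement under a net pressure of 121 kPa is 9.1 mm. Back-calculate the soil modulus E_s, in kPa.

S_e = q·B·(1−ν²)/E_s · I_f  ⇒  E_s = q·B·(1−ν²)·I_f / S_e.
E_s = 121 × 3.8 × 0.9271 × 1.14 / 0.0091 = 53400 kPa

E_s ≈ 53400 kPa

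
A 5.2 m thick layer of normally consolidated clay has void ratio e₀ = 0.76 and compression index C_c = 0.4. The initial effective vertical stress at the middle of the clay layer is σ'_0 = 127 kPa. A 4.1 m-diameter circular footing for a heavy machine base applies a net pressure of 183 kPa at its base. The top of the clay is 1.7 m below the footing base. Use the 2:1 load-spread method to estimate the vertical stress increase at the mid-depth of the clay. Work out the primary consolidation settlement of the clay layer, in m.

Mid-depth of clay below the footing base: z = 1.7 + 5.2/2 = 4.3 m.
Stress increase at mid-clay by the 2:1 spreading method:
Δσ ≈ qD²/(D+z)² = 183×4.1²/(4.1+4.3)² = 43.597 kPa
Final effective stress: σ'_f = σ'_0 + Δσ = 127 + 43.597 = 170.6 kPa.
Normally consolidated clay, so the full stress increment lies on the virgin compression line:
S_c = C_c·H/(1+e₀)·log₁₀(σ'_f/σ'_0) = 0.4×5.2/(1+0.76)×log₁₀(170.6/127)
    = 1.1818 × 0.12818 = 0.1515 m

S_c ≈ 0.151 m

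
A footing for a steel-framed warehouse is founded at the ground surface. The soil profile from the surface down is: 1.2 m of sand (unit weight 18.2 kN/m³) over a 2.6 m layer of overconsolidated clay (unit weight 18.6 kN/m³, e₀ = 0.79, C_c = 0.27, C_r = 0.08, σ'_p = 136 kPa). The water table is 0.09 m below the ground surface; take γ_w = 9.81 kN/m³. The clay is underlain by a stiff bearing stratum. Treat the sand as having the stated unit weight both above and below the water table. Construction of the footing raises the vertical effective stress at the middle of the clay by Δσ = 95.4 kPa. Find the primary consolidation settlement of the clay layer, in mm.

S_c ≈ 83.8 mm

Mid-depth of clay below the ground surface: z = 1.2 + 2.6/2 = 2.5 m.
Total vertical stress at mid-clay: σ_v = 18.2×1.2 + 18.6×1.3 = 46.02 kPa.
Pore pressure: u = 9.81×(2.5 − 0.09) = 23.642 kPa.
Initial effective stress: σ'_0 = σ_v − u = 46.02 − 23.642 = 22.378 kPa.
Final effective stress: σ'_f = 22.378 + 95.4 = 117.78 kPa.
σ'_f = 117.78 ≤ σ'_p = 136 kPa, so the clay remains overconsolidated and only the recompression index applies:
S_c = C_r·H/(1+e₀)·log₁₀(σ'_f/σ'_0) = 0.08×2.6/1.79×log₁₀(117.78/22.378)
    = 0.1162 × 0.72125 = 0.08381 m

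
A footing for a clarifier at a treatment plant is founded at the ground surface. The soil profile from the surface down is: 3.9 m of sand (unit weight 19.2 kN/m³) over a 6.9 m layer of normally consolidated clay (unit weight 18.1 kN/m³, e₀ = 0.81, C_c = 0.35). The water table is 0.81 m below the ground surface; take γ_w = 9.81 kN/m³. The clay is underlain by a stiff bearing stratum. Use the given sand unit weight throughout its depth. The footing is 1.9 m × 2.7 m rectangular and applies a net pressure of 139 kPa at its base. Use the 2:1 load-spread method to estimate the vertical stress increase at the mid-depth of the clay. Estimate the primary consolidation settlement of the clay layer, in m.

S_c ≈ 0.0578 m

Mid-depth of clay below the ground surface: z = 3.9 + 6.9/2 = 7.35 m.
Total vertical stress at mid-clay: σ_v = 19.2×3.9 + 18.1×3.45 = 137.32 kPa.
Pore pressure: u = 9.81×(7.35 − 0.81) = 64.157 kPa.
Initial effective stress: σ'_0 = σ_v − u = 137.32 − 64.157 = 73.163 kPa.
Stress increase at mid-clay by the 2:1 spreading method:
Δσ = qBL/((B+z)(L+z)) = 139×1.9×2.7/((1.9+7.35)(2.7+7.35)) = 7.6705 kPa
Final effective stress: σ'_f = σ'_0 + Δσ = 73.163 + 7.6705 = 80.834 kPa.
Normally consolidated clay, so the full stress increment lies on the virgin compression line:
S_c = C_c·H/(1+e₀)·log₁₀(σ'_f/σ'_0) = 0.35×6.9/(1+0.81)×log₁₀(80.834/73.163)
    = 1.3343 × 0.043303 = 0.05778 m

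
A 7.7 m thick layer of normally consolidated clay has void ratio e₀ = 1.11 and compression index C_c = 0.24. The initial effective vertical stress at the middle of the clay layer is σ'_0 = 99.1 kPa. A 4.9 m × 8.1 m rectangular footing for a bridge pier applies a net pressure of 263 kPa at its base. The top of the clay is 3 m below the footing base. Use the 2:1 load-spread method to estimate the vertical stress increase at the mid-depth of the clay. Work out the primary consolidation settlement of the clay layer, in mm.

Mid-depth of clay below the footing base: z = 3 + 7.7/2 = 6.85 m.
Stress increase at mid-clay by the 2:1 spreading method:
Δσ = qBL/((B+z)(L+z)) = 263×4.9×8.1/((4.9+6.85)(8.1+6.85)) = 59.423 kPa
Final effective stress: σ'_f = σ'_0 + Δσ = 99.1 + 59.423 = 158.52 kPa.
Normally consolidated clay, so the full stress increment lies on the virgin compression line:
S_c = C_c·H/(1+e₀)·log₁₀(σ'_f/σ'_0) = 0.24×7.7/(1+1.11)×log₁₀(158.52/99.1)
    = 0.87583 × 0.20401 = 0.1787 m

S_c ≈ 179 mm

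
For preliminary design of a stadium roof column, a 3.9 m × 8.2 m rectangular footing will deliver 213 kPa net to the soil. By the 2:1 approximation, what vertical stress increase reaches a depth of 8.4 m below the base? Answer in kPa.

By the 2:1 method the load spreads at 1 horizontal : 2 vertical, so at depth z the loaded area has grown by z in each plan dimension:
Δσ = qBL/((B+z)(L+z)) = 213×3.9×8.2/((3.9+8.4)(8.2+8.4)) = 33.361 kPa

Δσ_z ≈ 33.4 kPa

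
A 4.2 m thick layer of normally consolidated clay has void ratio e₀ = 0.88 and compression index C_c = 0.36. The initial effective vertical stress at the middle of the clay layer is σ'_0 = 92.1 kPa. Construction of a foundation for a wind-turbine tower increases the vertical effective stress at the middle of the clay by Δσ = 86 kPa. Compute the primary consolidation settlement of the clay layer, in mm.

S_c ≈ 230 mm

Final effective stress: σ'_f = σ'_0 + Δσ = 92.1 + 86 = 178.1 kPa.
Normally consolidated clay, so the full stress increment lies on the virgin compression line:
S_c = C_c·H/(1+e₀)·log₁₀(σ'_f/σ'_0) = 0.36×4.2/(1+0.88)×log₁₀(178.1/92.1)
    = 0.80426 × 0.2864 = 0.2303 m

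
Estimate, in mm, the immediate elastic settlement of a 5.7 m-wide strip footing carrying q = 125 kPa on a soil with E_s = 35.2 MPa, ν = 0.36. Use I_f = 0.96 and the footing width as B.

S_e ≈ 16.9 mm

Immediate (elastic) settlement: S_e = q·B·(1−ν²)/E_s · I_f.
E_s = 35.2 MPa = 35200 kPa.
S_e = 125 × 5.7 × (1 − 0.36²) / 35200 × 0.96
    = 125 × 5.7 × 0.8704 / 35200 × 0.96
    = 0.01691 m = 16.91 mm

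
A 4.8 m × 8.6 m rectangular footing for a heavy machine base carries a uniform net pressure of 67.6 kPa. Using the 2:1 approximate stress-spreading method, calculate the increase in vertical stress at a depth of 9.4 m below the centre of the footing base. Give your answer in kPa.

By the 2:1 method the load spreads at 1 horizontal : 2 vertical, so at depth z the loaded area has grown by z in each plan dimension:
Δσ = qBL/((B+z)(L+z)) = 67.6×4.8×8.6/((4.8+9.4)(8.6+9.4)) = 10.918 kPa

Δσ_z ≈ 10.9 kPa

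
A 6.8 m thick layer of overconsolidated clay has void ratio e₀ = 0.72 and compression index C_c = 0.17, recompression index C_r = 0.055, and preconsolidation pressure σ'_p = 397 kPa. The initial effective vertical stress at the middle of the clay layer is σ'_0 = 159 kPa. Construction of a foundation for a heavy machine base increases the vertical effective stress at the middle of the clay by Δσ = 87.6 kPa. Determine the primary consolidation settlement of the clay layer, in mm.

S_c ≈ 41.4 mm

Final effective stress: σ'_f = 159 + 87.6 = 246.6 kPa.
σ'_f = 246.6 ≤ σ'_p = 397 kPa, so the clay remains overconsolidated and only the recompression index applies:
S_c = C_r·H/(1+e₀)·log₁₀(σ'_f/σ'_0) = 0.055×6.8/1.72×log₁₀(246.6/159)
    = 0.21744 × 0.1906 = 0.04144 m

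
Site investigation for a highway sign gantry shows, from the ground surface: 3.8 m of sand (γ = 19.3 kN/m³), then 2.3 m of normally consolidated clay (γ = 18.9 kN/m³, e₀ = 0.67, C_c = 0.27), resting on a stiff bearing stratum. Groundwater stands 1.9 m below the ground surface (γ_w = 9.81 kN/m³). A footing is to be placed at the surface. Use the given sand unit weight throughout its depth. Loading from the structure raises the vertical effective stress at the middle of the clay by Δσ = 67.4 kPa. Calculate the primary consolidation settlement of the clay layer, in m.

Mid-depth of clay below the ground surface: z = 3.8 + 2.3/2 = 4.95 m.
Total vertical stress at mid-clay: σ_v = 19.3×3.8 + 18.9×1.15 = 95.075 kPa.
Pore pressure: u = 9.81×(4.95 − 1.9) = 29.921 kPa.
Initial effective stress: σ'_0 = σ_v − u = 95.075 − 29.921 = 65.154 kPa.
Final effective stress: σ'_f = σ'_0 + Δσ = 65.154 + 67.4 = 132.55 kPa.
Normally consolidated clay, so the full stress increment lies on the virgin compression line:
S_c = C_c·H/(1+e₀)·log₁₀(σ'_f/σ'_0) = 0.27×2.3/(1+0.67)×log₁₀(132.55/65.154)
    = 0.37186 × 0.30844 = 0.1147 m

S_c ≈ 0.115 m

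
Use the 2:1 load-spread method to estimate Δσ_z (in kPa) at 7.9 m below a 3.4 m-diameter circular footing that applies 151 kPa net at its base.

Δσ_z ≈ 13.7 kPa

By the 2:1 method the load spreads at 1 horizontal : 2 vertical, so at depth z the loaded area has grown by z in each plan dimension:
Δσ ≈ qD²/(D+z)² = 151×3.4²/(3.4+7.9)² = 13.67 kPa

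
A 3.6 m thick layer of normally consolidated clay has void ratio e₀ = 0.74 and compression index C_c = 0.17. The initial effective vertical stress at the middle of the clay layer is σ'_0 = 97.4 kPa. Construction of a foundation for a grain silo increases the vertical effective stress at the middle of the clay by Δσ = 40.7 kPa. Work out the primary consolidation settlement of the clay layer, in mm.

S_c ≈ 53.3 mm

Final effective stress: σ'_f = σ'_0 + Δσ = 97.4 + 40.7 = 138.1 kPa.
Normally consolidated clay, so the full stress increment lies on the virgin compression line:
S_c = C_c·H/(1+e₀)·log₁₀(σ'_f/σ'_0) = 0.17×3.6/(1+0.74)×log₁₀(138.1/97.4)
    = 0.35172 × 0.15163 = 0.05333 m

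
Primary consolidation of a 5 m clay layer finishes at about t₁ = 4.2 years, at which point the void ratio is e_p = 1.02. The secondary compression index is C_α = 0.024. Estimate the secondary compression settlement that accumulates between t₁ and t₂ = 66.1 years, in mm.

S_s ≈ 71.1 mm

Secondary compression: S_s = C_α·H/(1+e_p)·log₁₀(t₂/t₁)
S_s = 0.024×5/(1+1.02)×log₁₀(66.1/4.2)
    = 0.05941 × 1.197 = 0.07111 m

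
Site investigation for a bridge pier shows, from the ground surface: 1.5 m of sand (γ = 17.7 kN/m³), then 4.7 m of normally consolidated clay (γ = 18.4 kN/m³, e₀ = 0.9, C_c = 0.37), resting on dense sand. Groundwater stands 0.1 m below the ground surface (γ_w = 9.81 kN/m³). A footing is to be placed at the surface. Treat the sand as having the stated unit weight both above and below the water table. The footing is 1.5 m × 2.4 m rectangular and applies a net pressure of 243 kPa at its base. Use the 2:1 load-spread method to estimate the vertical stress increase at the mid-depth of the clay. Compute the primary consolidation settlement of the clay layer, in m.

Mid-depth of clay below the ground surface: z = 1.5 + 4.7/2 = 3.85 m.
Total vertical stress at mid-clay: σ_v = 17.7×1.5 + 18.4×2.35 = 69.79 kPa.
Pore pressure: u = 9.81×(3.85 − 0.1) = 36.788 kPa.
Initial effective stress: σ'_0 = σ_v − u = 69.79 − 36.788 = 33.002 kPa.
Stress increase at mid-clay by the 2:1 spreading method:
Δσ = qBL/((B+z)(L+z)) = 243×1.5×2.4/((1.5+3.85)(2.4+3.85)) = 26.162 kPa
Final effective stress: σ'_f = σ'_0 + Δσ = 33.002 + 26.162 = 59.164 kPa.
Normally consolidated clay, so the full stress increment lies on the virgin compression line:
S_c = C_c·H/(1+e₀)·log₁₀(σ'_f/σ'_0) = 0.37×4.7/(1+0.9)×log₁₀(59.164/33.002)
    = 0.91526 × 0.25352 = 0.232 m

S_c ≈ 0.232 m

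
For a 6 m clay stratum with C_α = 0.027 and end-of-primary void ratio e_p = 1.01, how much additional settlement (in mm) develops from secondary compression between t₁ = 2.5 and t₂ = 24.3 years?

Secondary compression: S_s = C_α·H/(1+e_p)·log₁₀(t₂/t₁)
S_s = 0.027×6/(1+1.01)×log₁₀(24.3/2.5)
    = 0.0806 × 0.9877 = 0.0796 m

S_s ≈ 79.6 mm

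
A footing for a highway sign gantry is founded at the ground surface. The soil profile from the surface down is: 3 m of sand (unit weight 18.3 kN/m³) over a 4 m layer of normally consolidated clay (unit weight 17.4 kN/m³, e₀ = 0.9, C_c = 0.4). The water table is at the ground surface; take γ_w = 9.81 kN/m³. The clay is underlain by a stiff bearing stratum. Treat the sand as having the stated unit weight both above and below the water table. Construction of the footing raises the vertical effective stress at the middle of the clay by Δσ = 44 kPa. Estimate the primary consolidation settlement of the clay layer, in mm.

S_c ≈ 268 mm

Mid-depth of clay below the ground surface: z = 3 + 4/2 = 5 m.
Total vertical stress at mid-clay: σ_v = 18.3×3 + 17.4×2 = 89.7 kPa.
Pore pressure: u = 9.81×(5 − 0) = 49.05 kPa.
Initial effective stress: σ'_0 = σ_v − u = 89.7 − 49.05 = 40.65 kPa.
Final effective stress: σ'_f = σ'_0 + Δσ = 40.65 + 44 = 84.65 kPa.
Normally consolidated clay, so the full stress increment lies on the virgin compression line:
S_c = C_c·H/(1+e₀)·log₁₀(σ'_f/σ'_0) = 0.4×4/(1+0.9)×log₁₀(84.65/40.65)
    = 0.84211 × 0.31857 = 0.2683 m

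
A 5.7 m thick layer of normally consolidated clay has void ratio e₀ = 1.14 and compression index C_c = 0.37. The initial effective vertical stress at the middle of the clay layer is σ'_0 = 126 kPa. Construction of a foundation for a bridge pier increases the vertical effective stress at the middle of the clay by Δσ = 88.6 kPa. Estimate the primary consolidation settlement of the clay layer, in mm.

S_c ≈ 228 mm

Final effective stress: σ'_f = σ'_0 + Δσ = 126 + 88.6 = 214.6 kPa.
Normally consolidated clay, so the full stress increment lies on the virgin compression line:
S_c = C_c·H/(1+e₀)·log₁₀(σ'_f/σ'_0) = 0.37×5.7/(1+1.14)×log₁₀(214.6/126)
    = 0.98551 × 0.23126 = 0.2279 m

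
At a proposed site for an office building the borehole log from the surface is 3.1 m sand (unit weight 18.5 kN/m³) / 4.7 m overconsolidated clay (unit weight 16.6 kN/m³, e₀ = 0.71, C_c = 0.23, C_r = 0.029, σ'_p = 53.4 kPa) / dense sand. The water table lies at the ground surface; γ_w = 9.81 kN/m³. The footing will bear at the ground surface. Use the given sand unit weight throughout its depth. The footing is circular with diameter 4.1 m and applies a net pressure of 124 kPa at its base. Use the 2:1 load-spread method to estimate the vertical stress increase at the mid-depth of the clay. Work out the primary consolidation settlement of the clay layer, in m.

Mid-depth of clay below the ground surface: z = 3.1 + 4.7/2 = 5.45 m.
Total vertical stress at mid-clay: σ_v = 18.5×3.1 + 16.6×2.35 = 96.36 kPa.
Pore pressure: u = 9.81×(5.45 − 0) = 53.465 kPa.
Initial effective stress: σ'_0 = σ_v − u = 96.36 − 53.465 = 42.895 kPa.
Stress increase at mid-clay by the 2:1 spreading method:
Δσ ≈ qD²/(D+z)² = 124×4.1²/(4.1+5.45)² = 22.855 kPa
Final effective stress: σ'_f = 42.895 + 22.855 = 65.75 kPa.
σ'_f = 65.75 > σ'_p = 53.4 kPa, so the stress path crosses the preconsolidation pressure — recompression up to σ'_p, then virgin compression beyond:
S_c = H/(1+e₀)·[C_r·log₁₀(σ'_p/σ'_0) + C_c·log₁₀(σ'_f/σ'_p)]
    = 4.7/1.71 × [0.029×log₁₀(53.4/42.895) + 0.23×log₁₀(65.75/53.4)]
    = 2.7485 × [0.0027589 + 0.020782] = 0.0647 m

S_c ≈ 0.0647 m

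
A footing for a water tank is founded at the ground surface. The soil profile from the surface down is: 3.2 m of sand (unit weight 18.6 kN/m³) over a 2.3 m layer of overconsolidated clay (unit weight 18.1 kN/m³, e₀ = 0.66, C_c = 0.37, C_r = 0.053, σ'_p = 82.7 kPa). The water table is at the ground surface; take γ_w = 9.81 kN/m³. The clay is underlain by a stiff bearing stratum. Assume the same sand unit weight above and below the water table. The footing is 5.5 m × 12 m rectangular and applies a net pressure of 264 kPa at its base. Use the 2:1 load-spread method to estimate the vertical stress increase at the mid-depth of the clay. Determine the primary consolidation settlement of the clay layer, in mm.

S_c ≈ 151 mm

Mid-depth of clay below the ground surface: z = 3.2 + 2.3/2 = 4.35 m.
Total vertical stress at mid-clay: σ_v = 18.6×3.2 + 18.1×1.15 = 80.335 kPa.
Pore pressure: u = 9.81×(4.35 − 0) = 42.673 kPa.
Initial effective stress: σ'_0 = σ_v − u = 80.335 − 42.673 = 37.662 kPa.
Stress increase at mid-clay by the 2:1 spreading method:
Δσ = qBL/((B+z)(L+z)) = 264×5.5×12/((5.5+4.35)(12+4.35)) = 108.19 kPa
Final effective stress: σ'_f = 37.662 + 108.19 = 145.85 kPa.
σ'_f = 145.85 > σ'_p = 82.7 kPa, so the stress path crosses the preconsolidation pressure — recompression up to σ'_p, then virgin compression beyond:
S_c = H/(1+e₀)·[C_r·log₁₀(σ'_p/σ'_0) + C_c·log₁₀(σ'_f/σ'_p)]
    = 2.3/1.66 × [0.053×log₁₀(82.7/37.662) + 0.37×log₁₀(145.85/82.7)]
    = 1.3855 × [0.018105 + 0.091168] = 0.1514 m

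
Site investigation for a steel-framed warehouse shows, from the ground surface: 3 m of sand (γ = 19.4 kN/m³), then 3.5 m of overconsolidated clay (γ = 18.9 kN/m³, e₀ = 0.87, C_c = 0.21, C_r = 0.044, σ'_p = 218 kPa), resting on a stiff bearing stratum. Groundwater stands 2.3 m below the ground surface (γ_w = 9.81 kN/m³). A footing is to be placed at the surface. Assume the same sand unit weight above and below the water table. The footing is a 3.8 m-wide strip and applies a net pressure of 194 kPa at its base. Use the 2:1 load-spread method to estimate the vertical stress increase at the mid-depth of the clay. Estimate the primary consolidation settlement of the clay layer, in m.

S_c ≈ 0.0295 m

Mid-depth of clay below the ground surface: z = 3 + 3.5/2 = 4.75 m.
Total vertical stress at mid-clay: σ_v = 19.4×3 + 18.9×1.75 = 91.275 kPa.
Pore pressure: u = 9.81×(4.75 − 2.3) = 24.035 kPa.
Initial effective stress: σ'_0 = σ_v − u = 91.275 − 24.035 = 67.24 kPa.
Stress increase at mid-clay by the 2:1 spreading method:
Δσ = qB/(B+z) = 194×3.8/(3.8+4.75) = 86.222 kPa
Final effective stress: σ'_f = 67.24 + 86.222 = 153.46 kPa.
σ'_f = 153.46 ≤ σ'_p = 218 kPa, so the clay remains overconsolidated and only the recompression index applies:
S_c = C_r·H/(1+e₀)·log₁₀(σ'_f/σ'_0) = 0.044×3.5/1.87×log₁₀(153.46/67.24)
    = 0.082355 × 0.35837 = 0.02951 m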